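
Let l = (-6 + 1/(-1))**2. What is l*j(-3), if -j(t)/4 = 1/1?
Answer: -196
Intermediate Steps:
j(t) = -4 (j(t) = -4/1 = -4*1 = -4)
l = 49 (l = (-6 + 1*(-1))**2 = (-6 - 1)**2 = (-7)**2 = 49)
l*j(-3) = 49*(-4) = -196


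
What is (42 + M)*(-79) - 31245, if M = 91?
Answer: -41752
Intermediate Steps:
(42 + M)*(-79) - 31245 = (42 + 91)*(-79) - 31245 = 133*(-79) - 31245 = -10507 - 31245 = -41752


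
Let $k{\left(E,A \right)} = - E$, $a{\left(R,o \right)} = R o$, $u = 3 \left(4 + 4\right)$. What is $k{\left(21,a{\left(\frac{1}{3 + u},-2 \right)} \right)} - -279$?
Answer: $258$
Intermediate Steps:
$u = 24$ ($u = 3 \cdot 8 = 24$)
$k{\left(21,a{\left(\frac{1}{3 + u},-2 \right)} \right)} - -279 = \left(-1\right) 21 - -279 = -21 + 279 = 258$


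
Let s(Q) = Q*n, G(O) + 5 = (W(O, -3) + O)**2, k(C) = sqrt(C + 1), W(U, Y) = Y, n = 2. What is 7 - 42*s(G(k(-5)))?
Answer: 7 + 1008*I ≈ 7.0 + 1008.0*I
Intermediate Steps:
k(C) = sqrt(1 + C)
G(O) = -5 + (-3 + O)**2
s(Q) = 2*Q (s(Q) = Q*2 = 2*Q)
7 - 42*s(G(k(-5))) = 7 - 84*(-5 + (-3 + sqrt(1 - 5))**2) = 7 - 84*(-5 + (-3 + sqrt(-4))**2) = 7 - 84*(-5 + (-3 + 2*I)**2) = 7 - 42*(-10 + 2*(-3 + 2*I)**2) = 7 + (420 - 84*(-3 + 2*I)**2) = 427 - 84*(-3 + 2*I)**2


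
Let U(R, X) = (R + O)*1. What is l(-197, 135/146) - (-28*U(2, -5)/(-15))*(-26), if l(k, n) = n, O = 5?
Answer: 746041/2190 ≈ 340.66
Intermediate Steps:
U(R, X) = 5 + R (U(R, X) = (R + 5)*1 = (5 + R)*1 = 5 + R)
l(-197, 135/146) - (-28*U(2, -5)/(-15))*(-26) = 135/146 - (-28*(5 + 2)/(-15))*(-26) = 135*(1/146) - (-196*(-1)/15)*(-26) = 135/146 - (-28*(-7/15))*(-26) = 135/146 - 196*(-26)/15 = 135/146 - 1*(-5096/15) = 135/146 + 5096/15 = 746041/2190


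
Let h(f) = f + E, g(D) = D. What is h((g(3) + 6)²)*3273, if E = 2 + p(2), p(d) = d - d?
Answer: 271659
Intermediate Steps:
p(d) = 0
E = 2 (E = 2 + 0 = 2)
h(f) = 2 + f (h(f) = f + 2 = 2 + f)
h((g(3) + 6)²)*3273 = (2 + (3 + 6)²)*3273 = (2 + 9²)*3273 = (2 + 81)*3273 = 83*3273 = 271659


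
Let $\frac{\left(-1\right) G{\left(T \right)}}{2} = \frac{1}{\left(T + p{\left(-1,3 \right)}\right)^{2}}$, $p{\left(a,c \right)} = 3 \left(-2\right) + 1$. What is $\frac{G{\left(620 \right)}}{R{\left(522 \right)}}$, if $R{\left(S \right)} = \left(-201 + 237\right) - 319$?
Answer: $\frac{2}{107037675} \approx 1.8685 \cdot 10^{-8}$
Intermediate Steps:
$R{\left(S \right)} = -283$ ($R{\left(S \right)} = 36 - 319 = -283$)
$p{\left(a,c \right)} = -5$ ($p{\left(a,c \right)} = -6 + 1 = -5$)
$G{\left(T \right)} = - \frac{2}{\left(-5 + T\right)^{2}}$ ($G{\left(T \right)} = - \frac{2}{\left(T - 5\right)^{2}} = - \frac{2}{\left(-5 + T\right)^{2}}$)
$\frac{G{\left(620 \right)}}{R{\left(522 \right)}} = \frac{\left(-2\right) \frac{1}{\left(-5 + 620\right)^{2}}}{-283} = - \frac{2}{378225} \left(- \frac{1}{283}\right) = \left(-2\right) \frac{1}{378225} \left(- \frac{1}{283}\right) = \left(- \frac{2}{378225}\right) \left(- \frac{1}{283}\right) = \frac{2}{107037675}$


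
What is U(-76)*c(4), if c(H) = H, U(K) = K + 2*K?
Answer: -912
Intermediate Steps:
U(K) = 3*K
U(-76)*c(4) = (3*(-76))*4 = -228*4 = -912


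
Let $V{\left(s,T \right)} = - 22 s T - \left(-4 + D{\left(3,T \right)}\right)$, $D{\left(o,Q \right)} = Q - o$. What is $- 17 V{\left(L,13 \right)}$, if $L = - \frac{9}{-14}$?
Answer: $\frac{22593}{7} \approx 3227.6$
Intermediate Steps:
$L = \frac{9}{14}$ ($L = \left(-9\right) \left(- \frac{1}{14}\right) = \frac{9}{14} \approx 0.64286$)
$V{\left(s,T \right)} = 7 - T - 22 T s$ ($V{\left(s,T \right)} = - 22 s T - \left(-4 - 3 + T\right) = - 22 T s - \left(-7 + T\right) = 7 - T - 22 T s$)
$- 17 V{\left(L,13 \right)} = - 17 \left(7 - 13 - 286 \cdot \frac{9}{14}\right) = - 17 \left(7 - 13 - \frac{1287}{7}\right) = \left(-17\right) \left(- \frac{1329}{7}\right) = \frac{22593}{7}$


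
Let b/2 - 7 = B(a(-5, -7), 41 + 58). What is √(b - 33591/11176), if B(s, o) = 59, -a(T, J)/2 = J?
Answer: √4027944954/5588 ≈ 11.358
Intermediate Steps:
a(T, J) = -2*J
b = 132 (b = 14 + 2*59 = 14 + 118 = 132)
√(b - 33591/11176) = √(132 - 33591/11176) = √(1441641/11176) = √4027944954/5588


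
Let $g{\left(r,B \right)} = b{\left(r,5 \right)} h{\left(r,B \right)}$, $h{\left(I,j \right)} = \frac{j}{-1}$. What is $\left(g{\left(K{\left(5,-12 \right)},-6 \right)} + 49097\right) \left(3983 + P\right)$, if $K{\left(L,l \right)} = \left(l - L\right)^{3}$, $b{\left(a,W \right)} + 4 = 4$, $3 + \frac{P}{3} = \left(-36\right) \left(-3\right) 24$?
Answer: $576889750$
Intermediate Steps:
$P = 7767$ ($P = -9 + 3 \left(-36\right) \left(-3\right) 24 = -9 + 3 \cdot 108 \cdot 24 = -9 + 3 \cdot 2592 = -9 + 7776 = 7767$)
$b{\left(a,W \right)} = 0$ ($b{\left(a,W \right)} = -4 + 4 = 0$)
$h{\left(I,j \right)} = - j$ ($h{\left(I,j \right)} = j \left(-1\right) = - j$)
$g{\left(r,B \right)} = 0$ ($g{\left(r,B \right)} = 0 \left(- B\right) = 0$)
$\left(g{\left(K{\left(5,-12 \right)},-6 \right)} + 49097\right) \left(3983 + P\right) = \left(0 + 49097\right) \left(3983 + 7767\right) = 49097 \cdot 11750 = 576889750$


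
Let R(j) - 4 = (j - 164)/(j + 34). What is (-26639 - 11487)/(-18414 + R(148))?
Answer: 1734733/837659 ≈ 2.0709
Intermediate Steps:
R(j) = 4 + (-164 + j)/(34 + j) (R(j) = 4 + (j - 164)/(j + 34) = 4 + (-164 + j)/(34 + j))
(-26639 - 11487)/(-18414 + R(148)) = (-26639 - 11487)/(-18414 + (-28 + 5*148)/(34 + 148)) = -38126/(-18414 + (-28 + 740)/182) = -38126/(-18414 + (1/182)*712) = -38126/(-18414 + 356/91) = -38126/(-1675318/91) = -38126*(-91/1675318) = 1734733/837659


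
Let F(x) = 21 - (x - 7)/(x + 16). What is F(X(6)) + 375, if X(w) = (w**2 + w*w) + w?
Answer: 37153/94 ≈ 395.24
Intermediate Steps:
X(w) = w + 2*w**2 (X(w) = (w**2 + w**2) + w = 2*w**2 + w = w + 2*w**2)
F(x) = 21 - (-7 + x)/(16 + x)
F(X(6)) + 375 = (343 + 20*(6*(1 + 2*6)))/(16 + 6*(1 + 2*6)) + 375 = (343 + 20*(6*(1 + 12)))/(16 + 6*(1 + 12)) + 375 = (343 + 20*(6*13))/(16 + 6*13) + 375 = (343 + 20*78)/(16 + 78) + 375 = (343 + 1560)/94 + 375 = (1/94)*1903 + 375 = 1903/94 + 375 = 37153/94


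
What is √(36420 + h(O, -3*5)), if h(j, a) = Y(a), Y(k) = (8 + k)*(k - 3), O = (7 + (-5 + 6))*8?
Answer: √36546 ≈ 191.17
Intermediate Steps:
O = 64 (O = (7 + 1)*8 = 8*8 = 64)
Y(k) = (-3 + k)*(8 + k) (Y(k) = (8 + k)*(-3 + k) = (-3 + k)*(8 + k))
h(j, a) = -24 + a² + 5*a
√(36420 + h(O, -3*5)) = √(36420 + (-24 + (-3*5)² + 5*(-3*5))) = √(36420 + (-24 + (-15)² + 5*(-15))) = √(36420 + (-24 + 225 - 75)) = √(36420 + 126) = √36546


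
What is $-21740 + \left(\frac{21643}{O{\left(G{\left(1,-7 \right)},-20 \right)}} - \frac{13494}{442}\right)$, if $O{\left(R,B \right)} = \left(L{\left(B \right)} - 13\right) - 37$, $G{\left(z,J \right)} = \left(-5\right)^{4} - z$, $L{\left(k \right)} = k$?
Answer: $- \frac{26274861}{1190} \approx -22080.0$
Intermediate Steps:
$G{\left(z,J \right)} = 625 - z$
$O{\left(R,B \right)} = -50 + B$ ($O{\left(R,B \right)} = \left(B - 13\right) - 37 = \left(-13 + B\right) - 37 = -50 + B$)
$-21740 + \left(\frac{21643}{O{\left(G{\left(1,-7 \right)},-20 \right)}} - \frac{13494}{442}\right) = -21740 + \left(\frac{21643}{-50 - 20} - \frac{13494}{442}\right) = -21740 + \left(\frac{21643}{-70} - \frac{519}{17}\right) = -21740 + \left(21643 \left(- \frac{1}{70}\right) - \frac{519}{17}\right) = -21740 - \frac{404261}{1190} = - \frac{26274861}{1190}$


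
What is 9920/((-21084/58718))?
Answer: -145620640/5271 ≈ -27627.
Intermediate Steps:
9920/((-21084/58718)) = 9920/((-21084*1/58718)) = 9920/(-10542/29359) = 9920*(-29359/10542) = -145620640/5271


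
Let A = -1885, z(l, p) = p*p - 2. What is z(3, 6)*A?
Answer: -64090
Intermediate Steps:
z(l, p) = -2 + p**2 (z(l, p) = p**2 - 2 = -2 + p**2)
z(3, 6)*A = (-2 + 6**2)*(-1885) = (-2 + 36)*(-1885) = 34*(-1885) = -64090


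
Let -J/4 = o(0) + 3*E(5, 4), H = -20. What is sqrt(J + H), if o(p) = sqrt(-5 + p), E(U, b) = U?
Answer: 2*sqrt(-20 - I*sqrt(5)) ≈ 0.49922 - 8.9582*I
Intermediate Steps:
J = -60 - 4*I*sqrt(5) (J = -4*(sqrt(-5 + 0) + 3*5) = -4*(sqrt(-5) + 15) = -4*(I*sqrt(5) + 15) = -4*(15 + I*sqrt(5)) = -60 - 4*I*sqrt(5) ≈ -60.0 - 8.9443*I)
sqrt(J + H) = sqrt((-60 - 4*I*sqrt(5)) - 20) = sqrt(-80 - 4*I*sqrt(5))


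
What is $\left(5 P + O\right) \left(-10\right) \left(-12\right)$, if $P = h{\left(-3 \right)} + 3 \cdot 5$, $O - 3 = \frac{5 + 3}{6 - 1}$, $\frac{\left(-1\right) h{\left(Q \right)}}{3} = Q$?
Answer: $14952$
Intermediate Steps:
$h{\left(Q \right)} = - 3 Q$
$O = \frac{23}{5}$ ($O = 3 + \frac{5 + 3}{6 - 1} = 3 + \frac{8}{5} = \frac{23}{5} \approx 4.6$)
$P = 24$ ($P = \left(-3\right) \left(-3\right) + 3 \cdot 5 = 9 + 15 = 24$)
$\left(5 P + O\right) \left(-10\right) \left(-12\right) = \left(5 \cdot 24 + \frac{23}{5}\right) \left(-10\right) \left(-12\right) = \left(120 + \frac{23}{5}\right) \left(-10\right) \left(-12\right) = \frac{623}{5} \left(-10\right) \left(-12\right) = \left(-1246\right) \left(-12\right) = 14952$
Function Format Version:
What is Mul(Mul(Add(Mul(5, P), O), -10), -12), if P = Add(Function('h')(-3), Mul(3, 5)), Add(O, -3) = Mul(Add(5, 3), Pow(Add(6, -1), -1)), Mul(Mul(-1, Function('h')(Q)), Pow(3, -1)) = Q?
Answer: 14952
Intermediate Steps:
Function('h')(Q) = Mul(-3, Q)
O = Rational(23, 5) (O = Add(3, Mul(Add(5, 3), Pow(Add(6, -1), -1))) = Add(3, Mul(8, Pow(5, -1))) = Add(3, Mul(8, Rational(1, 5))) = Add(3, Rational(8, 5)) = Rational(23, 5) ≈ 4.6000)
P = 24 (P = Add(Mul(-3, -3), Mul(3, 5)) = Add(9, 15) = 24)
Mul(Mul(Add(Mul(5, P), O), -10), -12) = Mul(Mul(Add(Mul(5, 24), Rational(23, 5)), -10), -12) = Mul(Mul(Add(120, Rational(23, 5)), -10), -12) = Mul(Mul(Rational(623, 5), -10), -12) = Mul(-1246, -12) = 14952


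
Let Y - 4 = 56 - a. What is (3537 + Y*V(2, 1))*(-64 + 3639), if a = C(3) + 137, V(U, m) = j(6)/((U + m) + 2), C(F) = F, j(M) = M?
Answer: 12301575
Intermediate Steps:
V(U, m) = 6/(2 + U + m) (V(U, m) = 6/((U + m) + 2) = 6/(2 + U + m))
a = 140 (a = 3 + 137 = 140)
Y = -80 (Y = 4 + (56 - 1*140) = 4 + (56 - 140) = 4 - 84 = -80)
(3537 + Y*V(2, 1))*(-64 + 3639) = (3537 - 480/(2 + 2 + 1))*(-64 + 3639) = (3537 - 480/5)*3575 = (3537 - 80*6/5)*3575 = (3537 - 96)*3575 = 3441*3575 = 12301575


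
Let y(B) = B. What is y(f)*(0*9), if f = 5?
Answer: 0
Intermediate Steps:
y(f)*(0*9) = 5*(0*9) = 5*0 = 0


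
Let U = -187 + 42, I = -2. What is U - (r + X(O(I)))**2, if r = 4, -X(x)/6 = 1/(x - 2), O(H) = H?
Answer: -701/4 ≈ -175.25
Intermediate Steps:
X(x) = -6/(-2 + x) (X(x) = -6/(x - 2) = -6/(-2 + x))
U = -145
U - (r + X(O(I)))**2 = -145 - (4 - 6/(-2 - 2))**2 = -145 - (4 - 6/(-4))**2 = -145 - (4 - 6*(-1/4))**2 = -145 - (4 + 3/2)**2 = -145 - (11/2)**2 = -145 - 1*121/4 = -145 - 121/4 = -701/4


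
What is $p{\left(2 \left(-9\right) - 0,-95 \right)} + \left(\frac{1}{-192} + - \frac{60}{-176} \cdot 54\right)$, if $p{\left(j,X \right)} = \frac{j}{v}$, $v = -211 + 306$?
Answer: $\frac{3654539}{200640} \approx 18.214$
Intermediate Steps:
$v = 95$
$p{\left(j,X \right)} = \frac{j}{95}$
$p{\left(2 \left(-9\right) - 0,-95 \right)} + \left(\frac{1}{-192} + - \frac{60}{-176} \cdot 54\right) = \frac{2 \left(-9\right) - 0}{95} + \left(\frac{1}{-192} + - \frac{60}{-176} \cdot 54\right) = \frac{-18 + \left(-4 + 4\right)}{95} - \left(\frac{1}{192} - \left(-60\right) \left(- \frac{1}{176}\right) 54\right) = \frac{-18 + 0}{95} + \left(- \frac{1}{192} + \frac{15}{44} \cdot 54\right) = \frac{1}{95} \left(-18\right) + \left(- \frac{1}{192} + \frac{405}{22}\right) = - \frac{18}{95} + \frac{38869}{2112} = \frac{3654539}{200640}$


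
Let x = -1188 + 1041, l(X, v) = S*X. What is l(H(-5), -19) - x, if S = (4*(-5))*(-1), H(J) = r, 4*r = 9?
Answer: 192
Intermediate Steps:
r = 9/4 (r = (1/4)*9 = 9/4 ≈ 2.2500)
H(J) = 9/4
S = 20 (S = -20*(-1) = 20)
l(X, v) = 20*X
x = -147
l(H(-5), -19) - x = 20*(9/4) - 1*(-147) = 45 + 147 = 192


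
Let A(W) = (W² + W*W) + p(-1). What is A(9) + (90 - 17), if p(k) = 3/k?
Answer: 232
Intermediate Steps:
A(W) = -3 + 2*W² (A(W) = (W² + W*W) + 3/(-1) = (W² + W²) + 3*(-1) = 2*W² - 3 = -3 + 2*W²)
A(9) + (90 - 17) = (-3 + 2*9²) + (90 - 17) = (-3 + 2*81) + 73 = (-3 + 162) + 73 = 159 + 73 = 232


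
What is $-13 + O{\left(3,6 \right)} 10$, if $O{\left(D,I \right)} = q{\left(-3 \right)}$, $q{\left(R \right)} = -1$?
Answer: $-23$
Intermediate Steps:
$O{\left(D,I \right)} = -1$
$-13 + O{\left(3,6 \right)} 10 = -13 - 10 = -23$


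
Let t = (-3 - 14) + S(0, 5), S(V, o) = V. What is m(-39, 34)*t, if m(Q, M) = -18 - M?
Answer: 884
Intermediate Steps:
t = -17 (t = (-3 - 14) + 0 = -17 + 0 = -17)
m(-39, 34)*t = (-18 - 1*34)*(-17) = (-18 - 34)*(-17) = -52*(-17) = 884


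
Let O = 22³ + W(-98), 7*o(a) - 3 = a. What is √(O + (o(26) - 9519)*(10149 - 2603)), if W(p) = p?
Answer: I*√71788562 ≈ 8472.8*I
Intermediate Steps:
o(a) = 3/7 + a/7
O = 10550 (O = 22³ - 98 = 10648 - 98 = 10550)
√(O + (o(26) - 9519)*(10149 - 2603)) = √(10550 + ((3/7 + (⅐)*26) - 9519)*(10149 - 2603)) = √(10550 + ((3/7 + 26/7) - 9519)*7546) = √(10550 + (29/7 - 9519)*7546) = √(10550 - 66604/7*7546) = √(10550 - 71799112) = √(-71788562) = I*√71788562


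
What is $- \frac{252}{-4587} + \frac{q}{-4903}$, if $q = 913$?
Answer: $- \frac{984125}{7496687} \approx -0.13127$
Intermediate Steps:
$- \frac{252}{-4587} + \frac{q}{-4903} = - \frac{252}{-4587} + \frac{913}{-4903} = \left(-252\right) \left(- \frac{1}{4587}\right) + 913 \left(- \frac{1}{4903}\right) = \frac{84}{1529} - \frac{913}{4903} = - \frac{984125}{7496687}$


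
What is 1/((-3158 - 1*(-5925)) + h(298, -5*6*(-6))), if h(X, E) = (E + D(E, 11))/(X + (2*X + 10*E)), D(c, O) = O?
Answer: 2694/7454489 ≈ 0.00036139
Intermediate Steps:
h(X, E) = (11 + E)/(3*X + 10*E) (h(X, E) = (E + 11)/(X + (2*X + 10*E)) = (11 + E)/(3*X + 10*E))
1/((-3158 - 1*(-5925)) + h(298, -5*6*(-6))) = 1/((-3158 - 1*(-5925)) + (11 - 5*6*(-6))/(3*298 + 10*(-5*6*(-6)))) = 1/((-3158 + 5925) + (11 - 30*(-6))/(894 + 10*(-30*(-6)))) = 1/(2767 + (11 + 180)/(894 + 10*180)) = 1/(2767 + 191/(894 + 1800)) = 1/(2767 + 191/2694) = 1/(7454489/2694) = 2694/7454489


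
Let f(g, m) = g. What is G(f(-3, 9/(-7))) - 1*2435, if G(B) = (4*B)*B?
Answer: -2399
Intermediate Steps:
G(B) = 4*B²
G(f(-3, 9/(-7))) - 1*2435 = 4*(-3)² - 1*2435 = 4*9 - 2435 = 36 - 2435 = -2399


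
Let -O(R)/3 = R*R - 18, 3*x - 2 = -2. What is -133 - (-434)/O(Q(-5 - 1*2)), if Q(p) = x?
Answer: -3374/27 ≈ -124.96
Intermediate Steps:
x = 0 (x = ⅔ + (⅓)*(-2) = ⅔ - ⅔ = 0)
Q(p) = 0
O(R) = 54 - 3*R² (O(R) = -3*(R*R - 18) = -3*(R² - 18) = -3*(-18 + R²) = 54 - 3*R²)
-133 - (-434)/O(Q(-5 - 1*2)) = -133 - (-434)/(54 - 3*0²) = -133 - (-434)/(54 - 3*0) = -133 - (-434)/(54 + 0) = -133 - (-434)/54 = -133 - 1*(-217/27) = -133 + 217/27 = -3374/27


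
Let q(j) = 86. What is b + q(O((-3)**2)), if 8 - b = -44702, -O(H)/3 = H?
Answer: 44796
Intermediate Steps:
O(H) = -3*H
b = 44710 (b = 8 - 1*(-44702) = 8 + 44702 = 44710)
b + q(O((-3)**2)) = 44710 + 86 = 44796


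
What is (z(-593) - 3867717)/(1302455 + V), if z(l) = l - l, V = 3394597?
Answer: -1289239/1565684 ≈ -0.82343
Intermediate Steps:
z(l) = 0
(z(-593) - 3867717)/(1302455 + V) = (0 - 3867717)/(1302455 + 3394597) = -3867717/4697052 = -3867717*1/4697052 = -1289239/1565684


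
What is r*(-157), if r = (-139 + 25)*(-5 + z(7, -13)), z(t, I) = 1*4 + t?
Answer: 107388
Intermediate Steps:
z(t, I) = 4 + t
r = -684 (r = (-139 + 25)*(-5 + (4 + 7)) = -114*(-5 + 11) = -114*6 = -684)
r*(-157) = -684*(-157) = 107388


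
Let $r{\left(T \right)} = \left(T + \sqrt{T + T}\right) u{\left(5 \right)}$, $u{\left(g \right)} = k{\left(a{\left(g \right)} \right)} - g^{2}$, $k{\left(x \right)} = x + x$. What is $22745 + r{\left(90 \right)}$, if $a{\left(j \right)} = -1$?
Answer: $20315 - 162 \sqrt{5} \approx 19953.0$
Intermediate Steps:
$k{\left(x \right)} = 2 x$
$u{\left(g \right)} = -2 - g^{2}$ ($u{\left(g \right)} = 2 \left(-1\right) - g^{2} = -2 - g^{2}$)
$r{\left(T \right)} = - 27 T - 27 \sqrt{2} \sqrt{T}$ ($r{\left(T \right)} = \left(T + \sqrt{T + T}\right) \left(-2 - 5^{2}\right) = \left(T + \sqrt{2 T}\right) \left(-2 - 25\right) = \left(T + \sqrt{2} \sqrt{T}\right) \left(-2 - 25\right) = \left(T + \sqrt{2} \sqrt{T}\right) \left(-27\right) = - 27 T - 27 \sqrt{2} \sqrt{T}$)
$22745 + r{\left(90 \right)} = 22745 - \left(2430 + 27 \sqrt{2} \sqrt{90}\right) = 22745 - \left(2430 + 27 \sqrt{2} \cdot 3 \sqrt{10}\right) = 22745 - \left(2430 + 162 \sqrt{5}\right) = 20315 - 162 \sqrt{5}$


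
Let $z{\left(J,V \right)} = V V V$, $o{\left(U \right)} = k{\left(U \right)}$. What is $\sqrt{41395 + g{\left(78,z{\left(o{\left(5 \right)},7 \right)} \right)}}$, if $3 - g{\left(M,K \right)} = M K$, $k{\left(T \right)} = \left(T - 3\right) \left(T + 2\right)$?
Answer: $2 \sqrt{3661} \approx 121.01$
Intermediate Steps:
$k{\left(T \right)} = \left(-3 + T\right) \left(2 + T\right)$
$o{\left(U \right)} = -6 + U^{2} - U$
$z{\left(J,V \right)} = V^{3}$ ($z{\left(J,V \right)} = V^{2} V = V^{3}$)
$g{\left(M,K \right)} = 3 - K M$ ($g{\left(M,K \right)} = 3 - M K = 3 - K M$)
$\sqrt{41395 + g{\left(78,z{\left(o{\left(5 \right)},7 \right)} \right)}} = \sqrt{41395 + \left(3 - 7^{3} \cdot 78\right)} = \sqrt{41395 + \left(3 - 343 \cdot 78\right)} = \sqrt{41395 + \left(3 - 26754\right)} = \sqrt{41395 - 26751} = \sqrt{14644} = 2 \sqrt{3661}$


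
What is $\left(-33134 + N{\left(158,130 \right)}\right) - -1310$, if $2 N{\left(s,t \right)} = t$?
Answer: $-31759$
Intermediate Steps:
$N{\left(s,t \right)} = \frac{t}{2}$
$\left(-33134 + N{\left(158,130 \right)}\right) - -1310 = \left(-33134 + \frac{1}{2} \cdot 130\right) - -1310 = \left(-33134 + 65\right) + 1310 = -33069 + 1310 = -31759$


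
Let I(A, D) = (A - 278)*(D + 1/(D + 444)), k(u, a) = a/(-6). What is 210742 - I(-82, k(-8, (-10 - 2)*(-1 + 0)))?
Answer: 46415042/221 ≈ 2.1002e+5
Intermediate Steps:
k(u, a) = -a/6 (k(u, a) = a*(-1/6) = -a/6)
I(A, D) = (-278 + A)*(D + 1/(444 + D))
210742 - I(-82, k(-8, (-10 - 2)*(-1 + 0))) = 210742 - (-278 - 82 - (-20572)*(-10 - 2)*(-1 + 0) - 278*(-1 + 0)**2*(-10 - 2)**2/36 - 82*(-1 + 0)**2*(-10 - 2)**2/36 + 444*(-82)*(-(-10 - 2)*(-1 + 0)/6))/(444 - (-10 - 2)*(-1 + 0)/6) = 210742 - (-278 - 82 - (-20572)*(-12*(-1)) - 278*(-(-2)*(-1))**2 - 82*(-(-2)*(-1))**2 + 444*(-82)*(-(-2)*(-1)))/(444 - (-2)*(-1)) = 210742 - (-278 - 82 - (-20572)*12 - 278*(-1/6*12)**2 - 82*(-1/6*12)**2 + 444*(-82)*(-1/6*12))/(444 - 1/6*12) = 210742 - (-278 - 82 - 123432*(-2) - 278*(-2)**2 - 82*(-2)**2 + 444*(-82)*(-2))/(444 - 2) = 210742 - (-278 - 82 + 246864 - 278*4 - 82*4 + 72816)/442 = 210742 - (-278 - 82 + 246864 - 1112 - 328 + 72816)/442 = 210742 - 317880/442 = 210742 - 1*158940/221 = 210742 - 158940/221 = 46415042/221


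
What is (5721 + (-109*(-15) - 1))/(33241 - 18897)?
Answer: 7355/14344 ≈ 0.51276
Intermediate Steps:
(5721 + (-109*(-15) - 1))/(33241 - 18897) = (5721 + (1635 - 1))/14344 = (5721 + 1634)*(1/14344) = 7355*(1/14344) = 7355/14344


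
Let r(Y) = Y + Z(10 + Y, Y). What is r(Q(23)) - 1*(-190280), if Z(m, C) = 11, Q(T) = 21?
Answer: 190312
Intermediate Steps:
r(Y) = 11 + Y (r(Y) = Y + 11 = 11 + Y)
r(Q(23)) - 1*(-190280) = (11 + 21) - 1*(-190280) = 32 + 190280 = 190312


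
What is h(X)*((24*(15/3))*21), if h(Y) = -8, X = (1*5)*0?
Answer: -20160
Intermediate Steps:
X = 0 (X = 5*0 = 0)
h(X)*((24*(15/3))*21) = -8*24*(15/3)*21 = -8*24*(15*(1/3))*21 = -8*24*5*21 = -960*21 = -8*2520 = -20160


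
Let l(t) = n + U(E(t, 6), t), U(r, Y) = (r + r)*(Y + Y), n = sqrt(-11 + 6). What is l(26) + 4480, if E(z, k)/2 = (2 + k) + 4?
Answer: 6976 + I*sqrt(5) ≈ 6976.0 + 2.2361*I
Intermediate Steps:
E(z, k) = 12 + 2*k (E(z, k) = 2*((2 + k) + 4) = 2*(6 + k) = 12 + 2*k)
n = I*sqrt(5) (n = sqrt(-5) = I*sqrt(5) ≈ 2.2361*I)
U(r, Y) = 4*Y*r (U(r, Y) = (2*r)*(2*Y) = 4*Y*r)
l(t) = 96*t + I*sqrt(5) (l(t) = I*sqrt(5) + 4*t*(12 + 2*6) = I*sqrt(5) + 4*t*(12 + 12) = I*sqrt(5) + 4*t*24 = I*sqrt(5) + 96*t = 96*t + I*sqrt(5))
l(26) + 4480 = (96*26 + I*sqrt(5)) + 4480 = (2496 + I*sqrt(5)) + 4480 = 6976 + I*sqrt(5)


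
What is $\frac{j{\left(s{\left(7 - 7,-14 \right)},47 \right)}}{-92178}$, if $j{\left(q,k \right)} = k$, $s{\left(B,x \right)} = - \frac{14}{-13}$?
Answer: $- \frac{47}{92178} \approx -0.00050988$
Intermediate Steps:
$s{\left(B,x \right)} = \frac{14}{13}$ ($s{\left(B,x \right)} = \left(-14\right) \left(- \frac{1}{13}\right) = \frac{14}{13}$)
$\frac{j{\left(s{\left(7 - 7,-14 \right)},47 \right)}}{-92178} = \frac{47}{-92178} = 47 \left(- \frac{1}{92178}\right) = - \frac{47}{92178}$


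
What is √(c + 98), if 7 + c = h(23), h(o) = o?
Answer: √114 ≈ 10.677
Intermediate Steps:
c = 16 (c = -7 + 23 = 16)
√(c + 98) = √(16 + 98) = √114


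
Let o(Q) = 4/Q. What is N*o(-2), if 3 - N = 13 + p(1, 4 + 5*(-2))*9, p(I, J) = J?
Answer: -88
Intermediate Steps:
N = 44 (N = 3 - (13 + (4 + 5*(-2))*9) = 3 - (13 + (4 - 10)*9) = 3 - (13 - 6*9) = 3 - (13 - 54) = 3 - 1*(-41) = 3 + 41 = 44)
N*o(-2) = 44*(4/(-2)) = 44*(4*(-1/2)) = 44*(-2) = -88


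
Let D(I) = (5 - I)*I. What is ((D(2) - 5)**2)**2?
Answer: 1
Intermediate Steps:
D(I) = I*(5 - I)
((D(2) - 5)**2)**2 = ((2*(5 - 1*2) - 5)**2)**2 = ((2*(5 - 2) - 5)**2)**2 = ((2*3 - 5)**2)**2 = ((6 - 5)**2)**2 = (1**2)**2 = 1**2 = 1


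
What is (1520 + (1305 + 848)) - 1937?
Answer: 1736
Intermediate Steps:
(1520 + (1305 + 848)) - 1937 = (1520 + 2153) - 1937 = 3673 - 1937 = 1736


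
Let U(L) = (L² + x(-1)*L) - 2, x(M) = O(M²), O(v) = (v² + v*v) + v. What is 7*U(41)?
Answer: 12614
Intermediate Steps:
O(v) = v + 2*v² (O(v) = (v² + v²) + v = 2*v² + v = v + 2*v²)
x(M) = M²*(1 + 2*M²)
U(L) = -2 + L² + 3*L (U(L) = (L² + ((-1)² + 2*(-1)⁴)*L) - 2 = (L² + (1 + 2*1)*L) - 2 = (L² + (1 + 2)*L) - 2 = (L² + 3*L) - 2 = -2 + L² + 3*L)
7*U(41) = 7*(-2 + 41² + 3*41) = 7*(-2 + 1681 + 123) = 7*1802 = 12614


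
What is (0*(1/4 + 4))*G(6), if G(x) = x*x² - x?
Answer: 0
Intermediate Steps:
G(x) = x³ - x
(0*(1/4 + 4))*G(6) = (0*(1/4 + 4))*(6³ - 1*6) = (0*(¼ + 4))*(216 - 6) = (0*(17/4))*210 = 0*210 = 0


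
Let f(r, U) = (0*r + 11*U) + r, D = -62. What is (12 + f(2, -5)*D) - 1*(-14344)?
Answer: 17642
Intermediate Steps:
f(r, U) = r + 11*U (f(r, U) = (0 + 11*U) + r = 11*U + r = r + 11*U)
(12 + f(2, -5)*D) - 1*(-14344) = (12 + (2 + 11*(-5))*(-62)) - 1*(-14344) = (12 + (2 - 55)*(-62)) + 14344 = (12 - 53*(-62)) + 14344 = (12 + 3286) + 14344 = 3298 + 14344 = 17642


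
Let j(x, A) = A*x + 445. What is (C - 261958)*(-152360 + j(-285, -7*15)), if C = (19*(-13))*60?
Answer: 33764148220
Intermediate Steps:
C = -14820 (C = -247*60 = -14820)
j(x, A) = 445 + A*x
(C - 261958)*(-152360 + j(-285, -7*15)) = (-14820 - 261958)*(-152360 + (445 - 7*15*(-285))) = -276778*(-152360 + (445 - 105*(-285))) = -276778*(-152360 + (445 + 29925)) = -276778*(-152360 + 30370) = -276778*(-121990) = 33764148220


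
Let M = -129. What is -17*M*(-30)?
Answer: -65790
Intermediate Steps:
-17*M*(-30) = -17*(-129)*(-30) = 2193*(-30) = -65790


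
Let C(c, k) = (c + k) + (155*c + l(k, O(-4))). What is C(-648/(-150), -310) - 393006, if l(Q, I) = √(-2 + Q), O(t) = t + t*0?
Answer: -9816052/25 + 2*I*√78 ≈ -3.9264e+5 + 17.664*I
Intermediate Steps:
O(t) = t (O(t) = t + 0 = t)
C(c, k) = k + √(-2 + k) + 156*c (C(c, k) = (c + k) + (155*c + √(-2 + k)) = (c + k) + (√(-2 + k) + 155*c) = k + √(-2 + k) + 156*c)
C(-648/(-150), -310) - 393006 = (-310 + √(-2 - 310) + 156*(-648/(-150))) - 393006 = (-310 + √(-312) + 156*(-648*(-1/150))) - 393006 = (-310 + 2*I*√78 + 156*(108/25)) - 393006 = (-310 + 2*I*√78 + 16848/25) - 393006 = (9098/25 + 2*I*√78) - 393006 = -9816052/25 + 2*I*√78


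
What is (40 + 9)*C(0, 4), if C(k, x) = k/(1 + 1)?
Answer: 0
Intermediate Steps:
C(k, x) = k/2
(40 + 9)*C(0, 4) = (40 + 9)*((½)*0) = 49*0 = 0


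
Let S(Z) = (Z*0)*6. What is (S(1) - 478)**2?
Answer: 228484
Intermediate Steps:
S(Z) = 0 (S(Z) = 0*6 = 0)
(S(1) - 478)**2 = (0 - 478)**2 = (-478)**2 = 228484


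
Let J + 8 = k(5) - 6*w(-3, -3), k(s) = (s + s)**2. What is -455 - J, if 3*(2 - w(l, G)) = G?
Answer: -529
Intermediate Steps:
k(s) = 4*s**2 (k(s) = (2*s)**2 = 4*s**2)
w(l, G) = 2 - G/3
J = 74 (J = -8 + (4*5**2 - 6*(2 - 1/3*(-3))) = -8 + (4*25 - 6*(2 + 1)) = -8 + (100 - 6*3) = -8 + (100 - 18) = -8 + 82 = 74)
-455 - J = -455 - 1*74 = -455 - 74 = -529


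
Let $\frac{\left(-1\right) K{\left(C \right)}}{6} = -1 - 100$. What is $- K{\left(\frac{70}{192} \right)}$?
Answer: $-606$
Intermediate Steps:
$K{\left(C \right)} = 606$ ($K{\left(C \right)} = - 6 \left(-1 - 100\right) = \left(-6\right) \left(-101\right) = 606$)
$- K{\left(\frac{70}{192} \right)} = \left(-1\right) 606 = -606$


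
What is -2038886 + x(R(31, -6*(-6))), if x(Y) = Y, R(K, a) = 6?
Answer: -2038880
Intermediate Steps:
-2038886 + x(R(31, -6*(-6))) = -2038886 + 6 = -2038880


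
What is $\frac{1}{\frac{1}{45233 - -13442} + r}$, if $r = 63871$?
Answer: $\frac{58675}{3747630926} \approx 1.5657 \cdot 10^{-5}$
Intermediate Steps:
$\frac{1}{\frac{1}{45233 - -13442} + r} = \frac{1}{\frac{1}{45233 - -13442} + 63871} = \frac{1}{\frac{1}{45233 + 13442} + 63871} = \frac{1}{\frac{1}{58675} + 63871} = \frac{1}{\frac{3747630926}{58675}} = \frac{58675}{3747630926}$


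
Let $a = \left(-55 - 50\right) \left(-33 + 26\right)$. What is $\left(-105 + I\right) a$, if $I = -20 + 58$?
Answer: $-49245$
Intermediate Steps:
$I = 38$
$a = 735$ ($a = \left(-105\right) \left(-7\right) = 735$)
$\left(-105 + I\right) a = \left(-105 + 38\right) 735 = \left(-67\right) 735 = -49245$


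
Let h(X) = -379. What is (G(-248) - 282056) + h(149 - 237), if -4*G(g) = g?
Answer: -282373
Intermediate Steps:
G(g) = -g/4
(G(-248) - 282056) + h(149 - 237) = (-1/4*(-248) - 282056) - 379 = (62 - 282056) - 379 = -281994 - 379 = -282373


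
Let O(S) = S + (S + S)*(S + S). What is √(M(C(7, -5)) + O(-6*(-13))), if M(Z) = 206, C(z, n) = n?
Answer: 2*√6155 ≈ 156.91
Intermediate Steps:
O(S) = S + 4*S² (O(S) = S + (2*S)*(2*S) = S + 4*S²)
√(M(C(7, -5)) + O(-6*(-13))) = √(206 + (-6*(-13))*(1 + 4*(-6*(-13)))) = √(206 + 78*(1 + 4*78)) = √(206 + 78*(1 + 312)) = √(206 + 78*313) = √(206 + 24414) = √24620 = 2*√6155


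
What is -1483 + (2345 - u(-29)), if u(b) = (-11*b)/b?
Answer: 873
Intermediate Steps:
u(b) = -11
-1483 + (2345 - u(-29)) = -1483 + (2345 - 1*(-11)) = -1483 + (2345 + 11) = -1483 + 2356 = 873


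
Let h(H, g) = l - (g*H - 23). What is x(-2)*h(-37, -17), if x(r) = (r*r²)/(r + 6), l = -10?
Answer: 1232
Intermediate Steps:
h(H, g) = 13 - H*g (h(H, g) = -10 - (g*H - 23) = -10 - (H*g - 23) = -10 - (-23 + H*g) = -10 + (23 - H*g) = 13 - H*g)
x(r) = r³/(6 + r)
x(-2)*h(-37, -17) = ((-2)³/(6 - 2))*(13 - 1*(-37)*(-17)) = (-8/4)*(13 - 629) = -8*¼*(-616) = -2*(-616) = 1232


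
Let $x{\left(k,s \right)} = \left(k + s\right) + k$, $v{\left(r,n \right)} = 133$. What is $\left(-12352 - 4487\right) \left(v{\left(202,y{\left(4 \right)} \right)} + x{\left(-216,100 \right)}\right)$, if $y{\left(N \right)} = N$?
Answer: $3350961$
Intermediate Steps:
$x{\left(k,s \right)} = s + 2 k$
$\left(-12352 - 4487\right) \left(v{\left(202,y{\left(4 \right)} \right)} + x{\left(-216,100 \right)}\right) = \left(-12352 - 4487\right) \left(133 + \left(100 + 2 \left(-216\right)\right)\right) = - 16839 \left(133 + \left(100 - 432\right)\right) = - 16839 \left(133 - 332\right) = \left(-16839\right) \left(-199\right) = 3350961$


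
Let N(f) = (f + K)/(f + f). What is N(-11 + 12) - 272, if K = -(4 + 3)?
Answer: -275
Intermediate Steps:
K = -7 (K = -1*7 = -7)
N(f) = (-7 + f)/(2*f) (N(f) = (f - 7)/(f + f) = (-7 + f)/((2*f)) = (-7 + f)*(1/(2*f)) = (-7 + f)/(2*f))
N(-11 + 12) - 272 = (-7 + (-11 + 12))/(2*(-11 + 12)) - 272 = (1/2)*(-7 + 1)/1 - 272 = (1/2)*1*(-6) - 272 = -3 - 272 = -275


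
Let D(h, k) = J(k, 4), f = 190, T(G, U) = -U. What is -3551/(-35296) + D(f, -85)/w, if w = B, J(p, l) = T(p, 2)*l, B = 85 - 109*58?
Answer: 22429955/220141152 ≈ 0.10189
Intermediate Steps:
B = -6237 (B = 85 - 6322 = -6237)
J(p, l) = -2*l (J(p, l) = (-1*2)*l = -2*l)
w = -6237
D(h, k) = -8 (D(h, k) = -2*4 = -8)
-3551/(-35296) + D(f, -85)/w = -3551/(-35296) - 8/(-6237) = -3551*(-1/35296) - 8*(-1/6237) = 3551/35296 + 8/6237 = 22429955/220141152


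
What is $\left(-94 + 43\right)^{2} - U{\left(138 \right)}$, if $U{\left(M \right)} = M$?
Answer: $2463$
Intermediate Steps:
$\left(-94 + 43\right)^{2} - U{\left(138 \right)} = \left(-94 + 43\right)^{2} - 138 = \left(-51\right)^{2} - 138 = 2601 - 138 = 2463$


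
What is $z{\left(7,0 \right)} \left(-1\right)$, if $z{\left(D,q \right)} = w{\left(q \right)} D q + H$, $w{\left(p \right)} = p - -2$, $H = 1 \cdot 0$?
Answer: $0$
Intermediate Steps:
$H = 0$
$w{\left(p \right)} = 2 + p$ ($w{\left(p \right)} = p + 2 = 2 + p$)
$z{\left(D,q \right)} = D q \left(2 + q\right)$ ($z{\left(D,q \right)} = \left(2 + q\right) D q + 0 = D \left(2 + q\right) q + 0 = D q \left(2 + q\right) + 0 = D q \left(2 + q\right)$)
$z{\left(7,0 \right)} \left(-1\right) = 7 \cdot 0 \left(2 + 0\right) \left(-1\right) = 7 \cdot 0 \cdot 2 \left(-1\right) = 0 \left(-1\right) = 0$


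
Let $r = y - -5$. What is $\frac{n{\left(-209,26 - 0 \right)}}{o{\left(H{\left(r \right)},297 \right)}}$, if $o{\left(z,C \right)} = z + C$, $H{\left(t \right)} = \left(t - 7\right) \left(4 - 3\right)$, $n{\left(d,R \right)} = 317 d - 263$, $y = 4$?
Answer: $- \frac{2892}{13} \approx -222.46$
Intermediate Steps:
$n{\left(d,R \right)} = -263 + 317 d$
$r = 9$ ($r = 4 - -5 = 4 + 5 = 9$)
$H{\left(t \right)} = -7 + t$ ($H{\left(t \right)} = \left(-7 + t\right) 1 = -7 + t$)
$o{\left(z,C \right)} = C + z$
$\frac{n{\left(-209,26 - 0 \right)}}{o{\left(H{\left(r \right)},297 \right)}} = \frac{-263 + 317 \left(-209\right)}{297 + \left(-7 + 9\right)} = \frac{-263 - 66253}{297 + 2} = - \frac{66516}{299} = \left(-66516\right) \frac{1}{299} = - \frac{2892}{13}$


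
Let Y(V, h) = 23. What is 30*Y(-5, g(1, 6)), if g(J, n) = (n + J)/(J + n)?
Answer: 690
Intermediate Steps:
g(J, n) = 1 (g(J, n) = (J + n)/(J + n) = 1)
30*Y(-5, g(1, 6)) = 30*23 = 690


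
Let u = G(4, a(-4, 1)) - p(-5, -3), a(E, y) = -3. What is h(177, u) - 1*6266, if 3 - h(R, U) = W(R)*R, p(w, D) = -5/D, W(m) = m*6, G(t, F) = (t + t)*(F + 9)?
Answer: -194237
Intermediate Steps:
G(t, F) = 2*t*(9 + F) (G(t, F) = (2*t)*(9 + F) = 2*t*(9 + F))
W(m) = 6*m
u = 139/3 (u = 2*4*(9 - 3) - (-5)/(-3) = 2*4*6 - (-5)*(-1)/3 = 48 - 1*5/3 = 48 - 5/3 = 139/3 ≈ 46.333)
h(R, U) = 3 - 6*R² (h(R, U) = 3 - 6*R*R = 3 - 6*R²)
h(177, u) - 1*6266 = (3 - 6*177²) - 1*6266 = (3 - 6*31329) - 6266 = (3 - 187974) - 6266 = -187971 - 6266 = -194237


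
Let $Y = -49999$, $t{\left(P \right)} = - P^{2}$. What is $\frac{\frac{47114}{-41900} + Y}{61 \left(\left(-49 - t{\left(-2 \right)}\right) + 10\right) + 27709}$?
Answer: $- \frac{1047502607}{535775300} \approx -1.9551$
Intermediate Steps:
$\frac{\frac{47114}{-41900} + Y}{61 \left(\left(-49 - t{\left(-2 \right)}\right) + 10\right) + 27709} = \frac{\frac{47114}{-41900} - 49999}{61 \left(\left(-49 - - \left(-2\right)^{2}\right) + 10\right) + 27709} = \frac{47114 \left(- \frac{1}{41900}\right) - 49999}{61 \left(\left(-49 - \left(-1\right) 4\right) + 10\right) + 27709} = \frac{- \frac{23557}{20950} - 49999}{61 \left(\left(-49 - -4\right) + 10\right) + 27709} = - \frac{1047502607}{20950 \left(61 \left(\left(-49 + 4\right) + 10\right) + 27709\right)} = - \frac{1047502607}{20950 \left(61 \left(-45 + 10\right) + 27709\right)} = - \frac{1047502607}{20950 \left(61 \left(-35\right) + 27709\right)} = - \frac{1047502607}{20950 \left(-2135 + 27709\right)} = - \frac{1047502607}{20950 \cdot 25574} = \left(- \frac{1047502607}{20950}\right) \frac{1}{25574} = - \frac{1047502607}{535775300}$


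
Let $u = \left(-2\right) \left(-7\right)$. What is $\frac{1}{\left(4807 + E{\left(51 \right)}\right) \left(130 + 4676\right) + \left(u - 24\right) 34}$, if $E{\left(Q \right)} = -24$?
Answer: $\frac{1}{22986758} \approx 4.3503 \cdot 10^{-8}$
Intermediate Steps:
$u = 14$
$\frac{1}{\left(4807 + E{\left(51 \right)}\right) \left(130 + 4676\right) + \left(u - 24\right) 34} = \frac{1}{\left(4807 - 24\right) \left(130 + 4676\right) + \left(14 - 24\right) 34} = \frac{1}{4783 \cdot 4806 - 340} = \frac{1}{22987098 - 340} = \frac{1}{22986758}$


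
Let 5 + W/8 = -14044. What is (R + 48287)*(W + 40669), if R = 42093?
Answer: -6482324740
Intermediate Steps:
W = -112392 (W = -40 + 8*(-14044) = -40 - 112352 = -112392)
(R + 48287)*(W + 40669) = (42093 + 48287)*(-112392 + 40669) = 90380*(-71723) = -6482324740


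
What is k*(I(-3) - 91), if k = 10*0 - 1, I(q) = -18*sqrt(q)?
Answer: 91 + 18*I*sqrt(3) ≈ 91.0 + 31.177*I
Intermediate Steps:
k = -1 (k = 0 - 1 = -1)
k*(I(-3) - 91) = -(-18*I*sqrt(3) - 91) = -(-91 - 18*I*sqrt(3)) = 91 + 18*I*sqrt(3)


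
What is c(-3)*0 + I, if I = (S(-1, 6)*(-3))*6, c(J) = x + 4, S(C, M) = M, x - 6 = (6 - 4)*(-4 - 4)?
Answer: -108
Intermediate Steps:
x = -10 (x = 6 + (6 - 4)*(-4 - 4) = 6 + 2*(-8) = 6 - 16 = -10)
c(J) = -6 (c(J) = -10 + 4 = -6)
I = -108 (I = (6*(-3))*6 = -18*6 = -108)
c(-3)*0 + I = -6*0 - 108 = 0 - 108 = -108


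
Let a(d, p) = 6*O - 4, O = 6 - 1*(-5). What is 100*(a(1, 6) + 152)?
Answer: 21400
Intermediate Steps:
O = 11 (O = 6 + 5 = 11)
a(d, p) = 62 (a(d, p) = 6*11 - 4 = 66 - 4 = 62)
100*(a(1, 6) + 152) = 100*(62 + 152) = 100*214 = 21400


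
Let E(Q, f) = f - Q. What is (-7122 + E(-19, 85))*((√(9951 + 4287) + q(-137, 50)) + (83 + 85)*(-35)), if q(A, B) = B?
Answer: 40914940 - 21054*√1582 ≈ 4.0078e+7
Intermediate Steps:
(-7122 + E(-19, 85))*((√(9951 + 4287) + q(-137, 50)) + (83 + 85)*(-35)) = (-7122 + (85 - 1*(-19)))*((√(9951 + 4287) + 50) + (83 + 85)*(-35)) = (-7122 + (85 + 19))*((√14238 + 50) + 168*(-35)) = (-7122 + 104)*((3*√1582 + 50) - 5880) = -7018*((50 + 3*√1582) - 5880) = -7018*(-5830 + 3*√1582) = 40914940 - 21054*√1582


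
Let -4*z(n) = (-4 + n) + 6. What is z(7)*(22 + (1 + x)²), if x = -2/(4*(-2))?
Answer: -3393/64 ≈ -53.016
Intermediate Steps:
z(n) = -½ - n/4 (z(n) = -((-4 + n) + 6)/4 = -(2 + n)/4 = -½ - n/4)
x = ¼ (x = -2/(-8) = -2*(-⅛) = ¼ ≈ 0.25000)
z(7)*(22 + (1 + x)²) = (-½ - ¼*7)*(22 + (1 + ¼)²) = (-½ - 7/4)*(22 + (5/4)²) = -9*(22 + 25/16)/4 = -9/4*377/16 = -3393/64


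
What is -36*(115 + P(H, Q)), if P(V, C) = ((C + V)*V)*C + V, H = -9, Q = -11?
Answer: 67464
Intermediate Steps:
P(V, C) = V + C*V*(C + V) (P(V, C) = (V*(C + V))*C + V = C*V*(C + V) + V = V + C*V*(C + V))
-36*(115 + P(H, Q)) = -36*(115 - 9*(1 + (-11)**2 - 11*(-9))) = -36*(115 - 9*(1 + 121 + 99)) = -36*(115 - 9*221) = -36*(115 - 1989) = -36*(-1874) = 67464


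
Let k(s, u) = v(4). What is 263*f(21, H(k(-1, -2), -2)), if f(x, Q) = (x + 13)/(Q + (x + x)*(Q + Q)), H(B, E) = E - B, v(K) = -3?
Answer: 526/5 ≈ 105.20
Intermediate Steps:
k(s, u) = -3
f(x, Q) = (13 + x)/(Q + 4*Q*x) (f(x, Q) = (13 + x)/(Q + (2*x)*(2*Q)) = (13 + x)/(Q + 4*Q*x))
263*f(21, H(k(-1, -2), -2)) = 263*((13 + 21)/((-2 - 1*(-3))*(1 + 4*21))) = 263*(34/((-2 + 3)*(1 + 84))) = 263*(34/(1*85)) = 263*(1*(1/85)*34) = 263*(2/5) = 526/5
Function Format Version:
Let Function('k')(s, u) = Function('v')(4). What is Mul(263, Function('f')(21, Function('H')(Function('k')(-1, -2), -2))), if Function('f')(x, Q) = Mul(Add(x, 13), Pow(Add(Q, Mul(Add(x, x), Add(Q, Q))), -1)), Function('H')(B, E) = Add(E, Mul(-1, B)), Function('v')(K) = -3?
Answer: Rational(526, 5) ≈ 105.20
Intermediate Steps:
Function('k')(s, u) = -3
Function('f')(x, Q) = Mul(Pow(Add(Q, Mul(4, Q, x)), -1), Add(13, x)) (Function('f')(x, Q) = Mul(Add(13, x), Pow(Add(Q, Mul(Mul(2, x), Mul(2, Q))), -1)) = Mul(Add(13, x), Pow(Add(Q, Mul(4, Q, x)), -1)) = Mul(Pow(Add(Q, Mul(4, Q, x)), -1), Add(13, x)))
Mul(263, Function('f')(21, Function('H')(Function('k')(-1, -2), -2))) = Mul(263, Mul(Pow(Add(-2, Mul(-1, -3)), -1), Pow(Add(1, Mul(4, 21)), -1), Add(13, 21))) = Mul(263, Mul(Pow(Add(-2, 3), -1), Pow(Add(1, 84), -1), 34)) = Mul(263, Mul(Pow(1, -1), Pow(85, -1), 34)) = Mul(263, Mul(1, Rational(1, 85), 34)) = Mul(263, Rational(2, 5)) = Rational(526, 5)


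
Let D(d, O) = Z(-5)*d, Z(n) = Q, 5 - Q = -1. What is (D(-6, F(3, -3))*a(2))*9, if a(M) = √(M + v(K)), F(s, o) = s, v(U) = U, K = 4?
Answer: -324*√6 ≈ -793.63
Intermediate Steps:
Q = 6 (Q = 5 - 1*(-1) = 5 + 1 = 6)
Z(n) = 6
D(d, O) = 6*d
a(M) = √(4 + M) (a(M) = √(M + 4) = √(4 + M))
(D(-6, F(3, -3))*a(2))*9 = ((6*(-6))*√(4 + 2))*9 = -36*√6*9 = -324*√6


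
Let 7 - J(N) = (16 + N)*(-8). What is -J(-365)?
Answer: 2785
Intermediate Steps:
J(N) = 135 + 8*N (J(N) = 7 - (16 + N)*(-8) = 7 - (-128 - 8*N) = 7 + (128 + 8*N) = 135 + 8*N)
-J(-365) = -(135 + 8*(-365)) = -(135 - 2920) = -1*(-2785) = 2785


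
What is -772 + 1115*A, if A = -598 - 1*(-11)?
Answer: -655277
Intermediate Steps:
A = -587 (A = -598 + 11 = -587)
-772 + 1115*A = -772 + 1115*(-587) = -772 - 654505 = -655277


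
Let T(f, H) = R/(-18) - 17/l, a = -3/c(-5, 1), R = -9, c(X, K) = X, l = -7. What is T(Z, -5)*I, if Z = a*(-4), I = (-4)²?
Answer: 328/7 ≈ 46.857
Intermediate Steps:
a = ⅗ (a = -3/(-5) = -3*(-⅕) = ⅗ ≈ 0.60000)
I = 16
Z = -12/5 (Z = (⅗)*(-4) = -12/5 ≈ -2.4000)
T(f, H) = 41/14 (T(f, H) = -9/(-18) - 17/(-7) = -9*(-1/18) - 17*(-⅐) = ½ + 17/7 = 41/14)
T(Z, -5)*I = (41/14)*16 = 328/7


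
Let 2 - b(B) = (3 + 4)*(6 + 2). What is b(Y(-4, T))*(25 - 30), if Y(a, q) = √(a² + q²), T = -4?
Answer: 270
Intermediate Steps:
b(B) = -54 (b(B) = 2 - (3 + 4)*(6 + 2) = 2 - 7*8 = 2 - 1*56 = 2 - 56 = -54)
b(Y(-4, T))*(25 - 30) = -54*(25 - 30) = -54*(-5) = 270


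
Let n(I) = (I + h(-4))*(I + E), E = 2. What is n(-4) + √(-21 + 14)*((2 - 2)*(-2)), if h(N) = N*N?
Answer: -24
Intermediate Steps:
h(N) = N²
n(I) = (2 + I)*(16 + I) (n(I) = (I + (-4)²)*(I + 2) = (I + 16)*(2 + I) = (16 + I)*(2 + I) = (2 + I)*(16 + I))
n(-4) + √(-21 + 14)*((2 - 2)*(-2)) = (32 + (-4)² + 18*(-4)) + √(-21 + 14)*((2 - 2)*(-2)) = (32 + 16 - 72) + √(-7)*(0*(-2)) = -24 + (I*√7)*0 = -24 + 0 = -24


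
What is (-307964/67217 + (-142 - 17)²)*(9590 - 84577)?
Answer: -127403288909831/67217 ≈ -1.8954e+9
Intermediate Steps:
(-307964/67217 + (-142 - 17)²)*(9590 - 84577) = (-307964*1/67217 + (-159)²)*(-74987) = (-307964/67217 + 25281)*(-74987) = (1699005013/67217)*(-74987) = -127403288909831/67217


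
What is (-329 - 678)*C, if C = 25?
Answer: -25175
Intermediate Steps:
(-329 - 678)*C = (-329 - 678)*25 = -1007*25 = -25175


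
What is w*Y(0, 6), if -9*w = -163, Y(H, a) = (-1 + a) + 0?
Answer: 815/9 ≈ 90.556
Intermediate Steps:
Y(H, a) = -1 + a
w = 163/9 (w = -1/9*(-163) = 163/9 ≈ 18.111)
w*Y(0, 6) = 163*(-1 + 6)/9 = (163/9)*5 = 815/9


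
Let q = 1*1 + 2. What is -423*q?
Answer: -1269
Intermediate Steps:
q = 3 (q = 1 + 2 = 3)
-423*q = -423*3 = -1269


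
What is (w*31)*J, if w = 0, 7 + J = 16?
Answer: 0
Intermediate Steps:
J = 9 (J = -7 + 16 = 9)
(w*31)*J = (0*31)*9 = 0*9 = 0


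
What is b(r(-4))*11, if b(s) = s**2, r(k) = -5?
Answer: 275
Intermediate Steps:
b(r(-4))*11 = (-5)**2*11 = 25*11 = 275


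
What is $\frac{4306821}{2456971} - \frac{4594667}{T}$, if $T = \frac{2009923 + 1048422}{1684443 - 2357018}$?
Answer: $\frac{1518537569459365604}{1502852994599} \approx 1.0104 \cdot 10^{6}$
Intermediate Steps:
$T = - \frac{611669}{134515}$ ($T = \frac{3058345}{-672575} = 3058345 \left(- \frac{1}{672575}\right) = - \frac{611669}{134515} \approx -4.5472$)
$\frac{4306821}{2456971} - \frac{4594667}{T} = \frac{4306821}{2456971} - \frac{4594667}{- \frac{611669}{134515}} = 4306821 \cdot \frac{1}{2456971} - - \frac{618051631505}{611669} = \frac{4306821}{2456971} + \frac{618051631505}{611669} = \frac{1518537569459365604}{1502852994599}$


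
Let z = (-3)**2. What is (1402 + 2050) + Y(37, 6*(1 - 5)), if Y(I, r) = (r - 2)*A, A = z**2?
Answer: 1346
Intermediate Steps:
z = 9
A = 81 (A = 9**2 = 81)
Y(I, r) = -162 + 81*r (Y(I, r) = (r - 2)*81 = (-2 + r)*81 = -162 + 81*r)
(1402 + 2050) + Y(37, 6*(1 - 5)) = (1402 + 2050) + (-162 + 81*(6*(1 - 5))) = 3452 + (-162 + 81*(6*(-4))) = 3452 + (-162 + 81*(-24)) = 3452 + (-162 - 1944) = 3452 - 2106 = 1346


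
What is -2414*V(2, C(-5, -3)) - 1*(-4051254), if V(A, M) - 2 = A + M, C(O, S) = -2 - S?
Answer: 4039184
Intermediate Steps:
V(A, M) = 2 + A + M (V(A, M) = 2 + (A + M) = 2 + A + M)
-2414*V(2, C(-5, -3)) - 1*(-4051254) = -2414*(2 + 2 + (-2 - 1*(-3))) - 1*(-4051254) = -2414*(2 + 2 + (-2 + 3)) + 4051254 = -2414*(2 + 2 + 1) + 4051254 = -2414*5 + 4051254 = -12070 + 4051254 = 4039184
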